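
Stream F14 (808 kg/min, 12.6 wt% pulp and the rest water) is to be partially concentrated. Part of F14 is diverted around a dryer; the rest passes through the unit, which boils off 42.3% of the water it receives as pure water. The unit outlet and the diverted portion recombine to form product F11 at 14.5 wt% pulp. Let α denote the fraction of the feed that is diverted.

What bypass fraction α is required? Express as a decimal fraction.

0.646

All 808×0.126 = 101.81 kg/min of pulp reaches F11, so F11 = 101.81/0.145 = 702.12 kg/min and vapour = 105.88 kg/min.
The evaporator receives (1−α)·808 of feed at 0.874 water and removes 0.423 of that water:
0.423×0.874×(1−α)×808 = 105.88
(1−α) = 105.88/298.72 = 0.3544;  α = 0.6456.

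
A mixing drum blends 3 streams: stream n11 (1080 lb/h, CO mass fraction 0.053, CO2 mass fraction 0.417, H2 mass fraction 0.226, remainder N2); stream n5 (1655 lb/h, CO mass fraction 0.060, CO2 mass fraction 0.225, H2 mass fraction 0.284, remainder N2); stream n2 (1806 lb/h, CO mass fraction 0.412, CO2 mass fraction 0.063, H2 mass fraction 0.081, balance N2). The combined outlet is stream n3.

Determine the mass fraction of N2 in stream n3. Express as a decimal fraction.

Total flow out = 1080 + 1655 + 1806 = 4541 lb/h.
N2 in = 1080×0.304 + 1655×0.431 + 1806×0.444 = 1843.5 lb/h.
N2 mass fraction in n3 = 1843.5/4541 = 0.406.

0.406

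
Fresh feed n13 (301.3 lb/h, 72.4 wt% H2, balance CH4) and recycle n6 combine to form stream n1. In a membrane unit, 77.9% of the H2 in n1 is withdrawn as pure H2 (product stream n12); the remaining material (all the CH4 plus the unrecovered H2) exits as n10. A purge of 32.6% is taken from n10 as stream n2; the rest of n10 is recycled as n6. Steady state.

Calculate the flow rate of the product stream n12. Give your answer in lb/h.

199.7 lb/h

H2 in n1: m_A = 301.3×0.724 + (1−0.326)·(1−0.779)·m_A, so m_A = 218.14/0.8510 = 256.32 lb/h.
Product n12 = 0.779×256.32 = 199.67 lb/h.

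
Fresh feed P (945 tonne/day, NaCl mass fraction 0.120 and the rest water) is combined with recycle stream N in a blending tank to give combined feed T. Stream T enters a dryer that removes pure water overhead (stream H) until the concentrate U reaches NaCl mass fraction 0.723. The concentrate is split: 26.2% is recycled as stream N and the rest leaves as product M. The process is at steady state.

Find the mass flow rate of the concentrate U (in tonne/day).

212.5 tonne/day

Overall NaCl balance (none leaves overhead): NaCl in fresh feed = NaCl in product, i.e. 945×0.120 = (1−0.262)·U·0.723.
U = 113.4/(0.723×0.738) = 212.53 tonne/day.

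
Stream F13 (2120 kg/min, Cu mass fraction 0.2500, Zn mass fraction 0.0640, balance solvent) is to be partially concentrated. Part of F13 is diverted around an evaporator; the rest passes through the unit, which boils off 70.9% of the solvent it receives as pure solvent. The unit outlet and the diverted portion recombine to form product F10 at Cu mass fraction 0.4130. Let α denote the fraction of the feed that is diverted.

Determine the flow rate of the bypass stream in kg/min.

All 2120×0.250 = 530 kg/min of Cu reaches F10, so F10 = 530/0.413 = 1283.3 kg/min and vapour = 836.71 kg/min.
The evaporator receives (1−α)·2120 of feed at 0.686 solvent and removes 0.709 of that solvent:
0.709×0.686×(1−α)×2120 = 836.71
(1−α) = 836.71/1031.1 = 0.8115;  α = 0.1885.
Bypass flow = 0.1885×2120 = 399.7 kg/min.

399.7 kg/min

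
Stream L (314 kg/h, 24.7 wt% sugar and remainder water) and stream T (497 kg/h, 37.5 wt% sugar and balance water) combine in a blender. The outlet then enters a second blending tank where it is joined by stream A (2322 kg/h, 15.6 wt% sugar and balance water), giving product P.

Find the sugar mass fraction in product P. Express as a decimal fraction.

0.200

Overall, product flow = 3133 kg/h.
sugar in = 314×0.247 + 497×0.375 + 2322×0.156 = 626.16 kg/h.
sugar fraction in P = 0.200.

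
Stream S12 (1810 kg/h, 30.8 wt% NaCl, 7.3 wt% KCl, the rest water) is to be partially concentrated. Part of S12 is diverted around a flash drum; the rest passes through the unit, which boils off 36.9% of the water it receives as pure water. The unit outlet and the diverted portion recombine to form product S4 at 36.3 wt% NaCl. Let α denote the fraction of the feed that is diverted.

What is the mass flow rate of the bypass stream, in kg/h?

All 1810×0.308 = 557.48 kg/h of NaCl reaches S4, so S4 = 557.48/0.363 = 1535.8 kg/h and vapour = 274.24 kg/h.
The evaporator receives (1−α)·1810 of feed at 0.619 water and removes 0.369 of that water:
0.369×0.619×(1−α)×1810 = 274.24
(1−α) = 274.24/413.42 = 0.6633;  α = 0.3367.
Bypass flow = 0.3367×1810 = 609.35 kg/h.

609.3 kg/h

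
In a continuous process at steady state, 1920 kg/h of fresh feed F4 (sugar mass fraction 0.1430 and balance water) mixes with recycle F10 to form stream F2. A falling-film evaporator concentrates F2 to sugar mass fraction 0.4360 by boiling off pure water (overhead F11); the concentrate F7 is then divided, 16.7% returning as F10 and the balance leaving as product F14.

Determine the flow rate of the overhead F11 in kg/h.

Overall sugar balance (none leaves overhead): sugar in fresh feed = sugar in product, i.e. 1920×0.143 = (1−0.167)·F7·0.436.
F7 = 274.56/(0.436×0.833) = 755.97 kg/h.
Recycle F10 = 0.167×755.97 = 126.25 kg/h.
Combined feed F2 = 1920 + 126.25 = 2046.2 kg/h.
Overhead F11 = F2 − F7 = 2046.2 − 755.97 = 1290.3 kg/h.

1290 kg/h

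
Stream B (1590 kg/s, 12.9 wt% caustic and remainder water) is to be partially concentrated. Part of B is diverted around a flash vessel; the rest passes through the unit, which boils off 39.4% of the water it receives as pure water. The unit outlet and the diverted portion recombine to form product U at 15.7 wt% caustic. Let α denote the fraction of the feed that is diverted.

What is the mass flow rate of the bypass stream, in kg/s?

All 1590×0.129 = 205.11 kg/s of caustic reaches U, so U = 205.11/0.157 = 1306.4 kg/s and vapour = 283.57 kg/s.
The evaporator receives (1−α)·1590 of feed at 0.871 water and removes 0.394 of that water:
0.394×0.871×(1−α)×1590 = 283.57
(1−α) = 283.57/545.65 = 0.5197;  α = 0.4803.
Bypass flow = 0.4803×1590 = 763.69 kg/s.

763.7 kg/s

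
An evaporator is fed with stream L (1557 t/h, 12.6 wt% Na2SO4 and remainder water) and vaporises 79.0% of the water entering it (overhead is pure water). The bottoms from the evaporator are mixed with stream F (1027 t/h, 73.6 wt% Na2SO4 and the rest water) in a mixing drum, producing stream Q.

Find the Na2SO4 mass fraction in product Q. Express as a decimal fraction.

Vapour removed = 0.790×0.874×1557 = 1075 t/h; concentrate = 481.95 t/h.
Na2SO4 reaching the mixer = 196.18 (from concentrate) + 1027×0.736 = 952.05 t/h.
Product flow = 481.95 + 1027 = 1509 t/h; Na2SO4 fraction = 0.631.

0.631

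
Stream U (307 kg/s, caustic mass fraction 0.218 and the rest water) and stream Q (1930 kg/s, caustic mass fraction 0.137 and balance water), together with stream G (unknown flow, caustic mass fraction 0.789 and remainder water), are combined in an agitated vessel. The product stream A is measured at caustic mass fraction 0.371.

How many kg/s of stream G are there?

1193 kg/s

Let G be the unknown flow. Total out = 2237 + G.
caustic balance: 331.34 + 0.789·G = 0.371·(2237 + G)
(0.789 − 0.371)·G = 0.371×2237 − 331.34 = 498.59
G = 498.59 / 0.418 = 1192.8 kg/s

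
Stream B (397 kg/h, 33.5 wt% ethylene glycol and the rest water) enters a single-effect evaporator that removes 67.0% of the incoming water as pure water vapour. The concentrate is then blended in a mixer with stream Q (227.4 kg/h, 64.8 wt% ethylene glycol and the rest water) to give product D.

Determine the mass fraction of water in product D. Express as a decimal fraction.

0.374

Vapour removed = 0.670×0.665×397 = 176.88 kg/h; concentrate = 220.12 kg/h.
water reaching the mixer = 87.122 (from concentrate) + 227.4×0.352 = 167.17 kg/h.
Product flow = 220.12 + 227.4 = 447.52 kg/h; water fraction = 0.374.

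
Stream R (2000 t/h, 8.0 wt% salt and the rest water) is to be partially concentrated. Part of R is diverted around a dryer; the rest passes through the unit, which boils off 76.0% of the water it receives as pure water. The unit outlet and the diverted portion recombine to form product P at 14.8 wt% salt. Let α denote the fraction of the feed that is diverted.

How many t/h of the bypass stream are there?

685.8 t/h

All 2000×0.080 = 160 t/h of salt reaches P, so P = 160/0.148 = 1081.1 t/h and vapour = 918.92 t/h.
The evaporator receives (1−α)·2000 of feed at 0.920 water and removes 0.760 of that water:
0.760×0.920×(1−α)×2000 = 918.92
(1−α) = 918.92/1398.4 = 0.6571;  α = 0.3429.
Bypass flow = 0.3429×2000 = 685.76 t/h.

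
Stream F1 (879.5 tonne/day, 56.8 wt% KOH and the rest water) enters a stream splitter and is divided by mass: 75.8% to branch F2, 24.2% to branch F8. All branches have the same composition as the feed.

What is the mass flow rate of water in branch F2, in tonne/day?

Branch F2 total = 0.758×879.5 = 666.66 tonne/day.
water in F2 = 0.432×666.66 = 288 tonne/day.

288 tonne/day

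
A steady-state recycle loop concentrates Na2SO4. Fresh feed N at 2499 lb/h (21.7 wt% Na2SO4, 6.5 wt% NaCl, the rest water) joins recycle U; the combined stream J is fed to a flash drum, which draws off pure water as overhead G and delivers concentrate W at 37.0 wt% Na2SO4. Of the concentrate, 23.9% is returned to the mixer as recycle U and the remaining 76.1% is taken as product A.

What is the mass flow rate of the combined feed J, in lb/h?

2959 lb/h

Overall Na2SO4 balance (none leaves overhead): Na2SO4 in fresh feed = Na2SO4 in product, i.e. 2499×0.217 = (1−0.239)·W·0.370.
W = 542.28/(0.370×0.761) = 1925.9 lb/h.
Recycle U = 0.239×1925.9 = 460.3 lb/h.
Combined feed J = 2499 + 460.3 = 2959.3 lb/h.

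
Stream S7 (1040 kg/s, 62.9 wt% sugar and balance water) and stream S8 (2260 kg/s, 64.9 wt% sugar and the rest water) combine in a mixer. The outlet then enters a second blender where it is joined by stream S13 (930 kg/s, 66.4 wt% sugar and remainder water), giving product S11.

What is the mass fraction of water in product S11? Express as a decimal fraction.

0.3526

Overall, product flow = 4230 kg/s.
water in = 1040×0.371 + 2260×0.351 + 930×0.336 = 1491.6 kg/s.
water fraction in S11 = 0.3526.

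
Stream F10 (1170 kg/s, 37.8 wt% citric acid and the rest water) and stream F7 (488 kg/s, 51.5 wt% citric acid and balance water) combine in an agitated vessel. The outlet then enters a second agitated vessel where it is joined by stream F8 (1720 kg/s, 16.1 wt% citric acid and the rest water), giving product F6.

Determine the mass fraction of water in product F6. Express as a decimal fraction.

0.7127

Overall, product flow = 3378 kg/s.
water in = 1170×0.622 + 488×0.485 + 1720×0.839 = 2407.5 kg/s.
water fraction in F6 = 0.7127.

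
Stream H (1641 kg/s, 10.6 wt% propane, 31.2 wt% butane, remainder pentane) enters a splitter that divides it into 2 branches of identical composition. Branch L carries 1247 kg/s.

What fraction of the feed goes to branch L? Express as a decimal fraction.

0.760

Fraction to L = 1247/1641 = 0.7599.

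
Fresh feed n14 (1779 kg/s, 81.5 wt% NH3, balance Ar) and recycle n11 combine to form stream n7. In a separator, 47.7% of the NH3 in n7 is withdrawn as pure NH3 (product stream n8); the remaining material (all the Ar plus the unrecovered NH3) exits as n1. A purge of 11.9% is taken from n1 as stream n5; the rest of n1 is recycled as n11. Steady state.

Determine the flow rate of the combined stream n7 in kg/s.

Ar enters only via n14 and leaves only via the purge: 1779×0.185 = 0.119×(Ar in n1), and the separator passes all Ar, so Ar in n7 = Ar in n1 = 2765.7 kg/s.
NH3 in n7: m_A = 1779×0.815 + (1−0.119)·(1−0.477)·m_A, so m_A = 1449.9/0.5392 = 2688.8 kg/s.
n7 = 2688.8 + 2765.7 = 5454.4 kg/s.

5454 kg/s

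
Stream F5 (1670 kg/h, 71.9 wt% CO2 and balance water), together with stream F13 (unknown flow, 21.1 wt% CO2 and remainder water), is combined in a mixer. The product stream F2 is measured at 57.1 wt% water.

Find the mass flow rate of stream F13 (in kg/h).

2222 kg/h

Let F13 be the unknown flow. Total out = 1670 + F13.
water balance: 469.27 + 0.789·F13 = 0.571·(1670 + F13)
(0.789 − 0.571)·F13 = 0.571×1670 − 469.27 = 484.3
F13 = 484.3 / 0.218 = 2221.6 kg/h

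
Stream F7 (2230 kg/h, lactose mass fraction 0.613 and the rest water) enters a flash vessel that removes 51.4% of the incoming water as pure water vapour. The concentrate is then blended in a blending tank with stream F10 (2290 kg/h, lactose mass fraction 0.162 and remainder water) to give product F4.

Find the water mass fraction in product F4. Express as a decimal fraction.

Vapour removed = 0.514×0.387×2230 = 443.59 kg/h; concentrate = 1786.4 kg/h.
water reaching the mixer = 419.42 (from concentrate) + 2290×0.838 = 2338.4 kg/h.
Product flow = 1786.4 + 2290 = 4076.4 kg/h; water fraction = 0.574.

0.574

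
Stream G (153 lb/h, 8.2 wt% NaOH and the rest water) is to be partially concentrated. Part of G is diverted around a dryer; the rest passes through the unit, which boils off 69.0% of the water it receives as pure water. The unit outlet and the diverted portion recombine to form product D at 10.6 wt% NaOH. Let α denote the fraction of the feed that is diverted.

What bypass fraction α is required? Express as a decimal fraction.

0.643

All 153×0.082 = 12.546 lb/h of NaOH reaches D, so D = 12.546/0.106 = 118.36 lb/h and vapour = 34.642 lb/h.
The evaporator receives (1−α)·153 of feed at 0.918 water and removes 0.690 of that water:
0.690×0.918×(1−α)×153 = 34.642
(1−α) = 34.642/96.913 = 0.3574;  α = 0.6426.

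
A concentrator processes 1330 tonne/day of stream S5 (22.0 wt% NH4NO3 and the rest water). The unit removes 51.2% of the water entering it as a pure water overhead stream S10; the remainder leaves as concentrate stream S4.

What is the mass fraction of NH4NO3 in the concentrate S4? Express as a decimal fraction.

NH4NO3 is not removed: 1330×0.220 = 292.6 tonne/day of NH4NO3 enters S4.
water entering = 1330×0.780 = 1037.4 tonne/day; overhead removed = 0.512×1037.4 = 531.15 tonne/day.
Concentrate = 1330 − 531.15 = 798.85 tonne/day.
Mass fraction = 292.6/798.85 = 0.366.

0.366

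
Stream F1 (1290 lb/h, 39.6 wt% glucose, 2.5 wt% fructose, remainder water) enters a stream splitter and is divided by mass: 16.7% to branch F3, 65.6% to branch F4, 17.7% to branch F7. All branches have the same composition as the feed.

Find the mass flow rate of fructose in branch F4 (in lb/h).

Branch F4 total = 0.656×1290 = 846.24 lb/h.
fructose in F4 = 0.025×846.24 = 21.156 lb/h.

21.16 lb/h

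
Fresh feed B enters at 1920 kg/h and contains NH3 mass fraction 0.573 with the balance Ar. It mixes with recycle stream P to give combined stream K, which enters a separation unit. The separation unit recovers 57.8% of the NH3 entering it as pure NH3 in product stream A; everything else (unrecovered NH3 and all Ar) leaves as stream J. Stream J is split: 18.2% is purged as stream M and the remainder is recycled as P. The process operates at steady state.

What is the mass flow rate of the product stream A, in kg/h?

971.1 kg/h

NH3 in K: m_A = 1920×0.573 + (1−0.182)·(1−0.578)·m_A, so m_A = 1100.2/0.6548 = 1680.1 kg/h.
Product A = 0.578×1680.1 = 971.12 kg/h.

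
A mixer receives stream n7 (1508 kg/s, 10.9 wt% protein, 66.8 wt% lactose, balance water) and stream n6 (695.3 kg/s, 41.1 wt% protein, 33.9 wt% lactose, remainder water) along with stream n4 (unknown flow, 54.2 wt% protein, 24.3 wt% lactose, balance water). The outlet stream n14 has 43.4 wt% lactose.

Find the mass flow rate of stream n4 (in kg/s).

Let n4 be the unknown flow. Total out = 2203.3 + n4.
lactose balance: 1243.1 + 0.243·n4 = 0.434·(2203.3 + n4)
(0.243 − 0.434)·n4 = 0.434×2203.3 − 1243.1 = -286.82
n4 = -286.82 / -0.191 = 1501.7 kg/s

1502 kg/s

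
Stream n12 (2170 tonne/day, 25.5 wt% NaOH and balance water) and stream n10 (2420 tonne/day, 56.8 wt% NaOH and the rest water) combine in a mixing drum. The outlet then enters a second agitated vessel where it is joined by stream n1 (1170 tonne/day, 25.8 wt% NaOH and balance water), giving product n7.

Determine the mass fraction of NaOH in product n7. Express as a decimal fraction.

0.3871

Overall, product flow = 5760 tonne/day.
NaOH in = 2170×0.255 + 2420×0.568 + 1170×0.258 = 2229.8 tonne/day.
NaOH fraction in n7 = 0.3871.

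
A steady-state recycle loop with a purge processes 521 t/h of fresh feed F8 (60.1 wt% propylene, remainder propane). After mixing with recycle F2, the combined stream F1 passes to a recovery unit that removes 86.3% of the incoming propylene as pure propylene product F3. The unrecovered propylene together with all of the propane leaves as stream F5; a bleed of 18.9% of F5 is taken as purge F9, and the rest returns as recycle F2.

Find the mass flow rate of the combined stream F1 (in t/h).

propane enters only via F8 and leaves only via the purge: 521×0.399 = 0.189×(propane in F5), and the recovery unit passes all propane, so propane in F1 = propane in F5 = 1099.9 t/h.
propylene in F1: m_A = 521×0.601 + (1−0.189)·(1−0.863)·m_A, so m_A = 313.12/0.8889 = 352.26 t/h.
F1 = 352.26 + 1099.9 = 1452.1 t/h.

1452 t/h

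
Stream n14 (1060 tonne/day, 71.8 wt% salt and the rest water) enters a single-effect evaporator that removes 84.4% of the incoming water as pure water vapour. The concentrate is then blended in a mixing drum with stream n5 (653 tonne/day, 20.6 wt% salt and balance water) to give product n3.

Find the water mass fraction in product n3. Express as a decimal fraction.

0.387

Vapour removed = 0.844×0.282×1060 = 252.29 tonne/day; concentrate = 807.71 tonne/day.
water reaching the mixer = 46.632 (from concentrate) + 653×0.794 = 565.11 tonne/day.
Product flow = 807.71 + 653 = 1460.7 tonne/day; water fraction = 0.387.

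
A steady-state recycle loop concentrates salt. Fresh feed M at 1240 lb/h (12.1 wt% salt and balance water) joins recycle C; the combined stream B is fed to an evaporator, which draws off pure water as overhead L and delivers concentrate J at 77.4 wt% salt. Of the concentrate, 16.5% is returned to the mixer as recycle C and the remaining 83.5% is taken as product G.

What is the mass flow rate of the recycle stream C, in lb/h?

38.31 lb/h

Overall salt balance (none leaves overhead): salt in fresh feed = salt in product, i.e. 1240×0.121 = (1−0.165)·J·0.774.
J = 150.04/(0.774×0.835) = 232.16 lb/h.
Recycle C = 0.165×232.16 = 38.306 lb/h.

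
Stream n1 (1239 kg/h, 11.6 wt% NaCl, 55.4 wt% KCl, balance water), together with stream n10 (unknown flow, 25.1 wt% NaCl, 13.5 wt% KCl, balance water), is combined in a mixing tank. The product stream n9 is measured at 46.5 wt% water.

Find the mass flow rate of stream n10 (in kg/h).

1123 kg/h

Let n10 be the unknown flow. Total out = 1239 + n10.
water balance: 408.87 + 0.614·n10 = 0.465·(1239 + n10)
(0.614 − 0.465)·n10 = 0.465×1239 − 408.87 = 167.26
n10 = 167.26 / 0.149 = 1122.6 kg/h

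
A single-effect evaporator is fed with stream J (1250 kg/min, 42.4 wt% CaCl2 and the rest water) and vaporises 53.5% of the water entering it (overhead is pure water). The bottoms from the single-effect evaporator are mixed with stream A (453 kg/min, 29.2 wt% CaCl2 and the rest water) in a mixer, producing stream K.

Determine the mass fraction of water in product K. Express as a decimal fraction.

Vapour removed = 0.535×0.576×1250 = 385.2 kg/min; concentrate = 864.8 kg/min.
water reaching the mixer = 334.8 (from concentrate) + 453×0.708 = 655.52 kg/min.
Product flow = 864.8 + 453 = 1317.8 kg/min; water fraction = 0.497.

0.497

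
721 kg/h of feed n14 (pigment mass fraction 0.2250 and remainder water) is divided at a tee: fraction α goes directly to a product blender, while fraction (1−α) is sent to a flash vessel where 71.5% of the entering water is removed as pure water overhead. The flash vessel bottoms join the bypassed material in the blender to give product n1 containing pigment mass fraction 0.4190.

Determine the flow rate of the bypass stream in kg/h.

118.6 kg/h

All 721×0.225 = 162.22 kg/h of pigment reaches n1, so n1 = 162.22/0.419 = 387.17 kg/h and vapour = 333.83 kg/h.
The evaporator receives (1−α)·721 of feed at 0.775 water and removes 0.715 of that water:
0.715×0.775×(1−α)×721 = 333.83
(1−α) = 333.83/399.52 = 0.8356;  α = 0.1644.
Bypass flow = 0.1644×721 = 118.56 kg/h.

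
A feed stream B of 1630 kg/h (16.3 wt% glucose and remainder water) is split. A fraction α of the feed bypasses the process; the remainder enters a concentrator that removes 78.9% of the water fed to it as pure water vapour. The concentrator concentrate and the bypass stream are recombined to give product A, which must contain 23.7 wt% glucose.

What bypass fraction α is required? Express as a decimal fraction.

All 1630×0.163 = 265.69 kg/h of glucose reaches A, so A = 265.69/0.237 = 1121.1 kg/h and vapour = 508.95 kg/h.
The evaporator receives (1−α)·1630 of feed at 0.837 water and removes 0.789 of that water:
0.789×0.837×(1−α)×1630 = 508.95
(1−α) = 508.95/1076.4 = 0.4728;  α = 0.5272.

0.527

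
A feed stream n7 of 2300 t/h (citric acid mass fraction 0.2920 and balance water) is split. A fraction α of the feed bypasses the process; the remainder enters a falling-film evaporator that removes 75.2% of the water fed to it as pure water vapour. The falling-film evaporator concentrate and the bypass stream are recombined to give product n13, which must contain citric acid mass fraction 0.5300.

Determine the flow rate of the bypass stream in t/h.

360.1 t/h

All 2300×0.292 = 671.6 t/h of citric acid reaches n13, so n13 = 671.6/0.530 = 1267.2 t/h and vapour = 1032.8 t/h.
The evaporator receives (1−α)·2300 of feed at 0.708 water and removes 0.752 of that water:
0.752×0.708×(1−α)×2300 = 1032.8
(1−α) = 1032.8/1224.6 = 0.8434;  α = 0.1566.
Bypass flow = 0.1566×2300 = 360.11 t/h.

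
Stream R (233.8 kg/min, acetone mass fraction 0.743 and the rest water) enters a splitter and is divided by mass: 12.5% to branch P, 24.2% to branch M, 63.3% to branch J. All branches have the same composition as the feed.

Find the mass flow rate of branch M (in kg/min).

Branch M flow = 0.242×233.8 = 56.58 kg/min.

56.58 kg/min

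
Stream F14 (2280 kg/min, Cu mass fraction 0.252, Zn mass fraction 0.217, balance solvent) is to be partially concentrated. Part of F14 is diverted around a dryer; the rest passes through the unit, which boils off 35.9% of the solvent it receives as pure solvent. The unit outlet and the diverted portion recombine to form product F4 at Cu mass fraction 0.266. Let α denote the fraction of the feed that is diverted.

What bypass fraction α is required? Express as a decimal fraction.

All 2280×0.252 = 574.56 kg/min of Cu reaches F4, so F4 = 574.56/0.266 = 2160 kg/min and vapour = 120 kg/min.
The evaporator receives (1−α)·2280 of feed at 0.531 solvent and removes 0.359 of that solvent:
0.359×0.531×(1−α)×2280 = 120
(1−α) = 120/434.63 = 0.2761;  α = 0.7239.

0.724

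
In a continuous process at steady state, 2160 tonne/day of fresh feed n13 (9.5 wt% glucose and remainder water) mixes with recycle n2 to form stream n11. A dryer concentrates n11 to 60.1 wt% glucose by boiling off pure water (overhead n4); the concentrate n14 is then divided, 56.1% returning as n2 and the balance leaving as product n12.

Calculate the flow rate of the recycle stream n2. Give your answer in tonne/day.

Overall glucose balance (none leaves overhead): glucose in fresh feed = glucose in product, i.e. 2160×0.095 = (1−0.561)·n14·0.601.
n14 = 205.2/(0.601×0.439) = 777.75 tonne/day.
Recycle n2 = 0.561×777.75 = 436.32 tonne/day.

436.3 tonne/day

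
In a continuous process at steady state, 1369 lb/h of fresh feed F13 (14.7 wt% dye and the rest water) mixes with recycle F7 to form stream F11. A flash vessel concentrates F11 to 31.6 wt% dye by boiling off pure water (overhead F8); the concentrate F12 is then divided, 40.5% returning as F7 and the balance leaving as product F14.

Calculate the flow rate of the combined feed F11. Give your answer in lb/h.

Overall dye balance (none leaves overhead): dye in fresh feed = dye in product, i.e. 1369×0.147 = (1−0.405)·F12·0.316.
F12 = 201.24/(0.316×0.595) = 1070.3 lb/h.
Recycle F7 = 0.405×1070.3 = 433.48 lb/h.
Combined feed F11 = 1369 + 433.48 = 1802.5 lb/h.

1802 lb/h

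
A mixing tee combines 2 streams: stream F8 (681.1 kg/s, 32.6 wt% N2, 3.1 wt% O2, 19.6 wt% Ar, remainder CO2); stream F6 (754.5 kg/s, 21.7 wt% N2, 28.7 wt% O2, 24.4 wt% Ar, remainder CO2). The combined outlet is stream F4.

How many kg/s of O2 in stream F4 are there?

237.7 kg/s

O2 out = O2 in = 681.1×0.031 + 754.5×0.287 = 237.66 kg/s.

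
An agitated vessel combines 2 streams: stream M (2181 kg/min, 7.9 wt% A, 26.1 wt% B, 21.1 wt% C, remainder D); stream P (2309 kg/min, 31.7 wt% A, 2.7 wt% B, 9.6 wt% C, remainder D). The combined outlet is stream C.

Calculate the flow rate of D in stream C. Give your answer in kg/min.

2272 kg/min

D out = D in = 2181×0.449 + 2309×0.560 = 2272.3 kg/min.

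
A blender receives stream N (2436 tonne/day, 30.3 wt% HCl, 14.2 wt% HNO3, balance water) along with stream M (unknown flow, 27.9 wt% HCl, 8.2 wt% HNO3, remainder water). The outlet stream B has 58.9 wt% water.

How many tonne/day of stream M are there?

Let M be the unknown flow. Total out = 2436 + M.
water balance: 1352 + 0.639·M = 0.589·(2436 + M)
(0.639 − 0.589)·M = 0.589×2436 − 1352 = 82.824
M = 82.824 / 0.050 = 1656.5 tonne/day

1656 tonne/day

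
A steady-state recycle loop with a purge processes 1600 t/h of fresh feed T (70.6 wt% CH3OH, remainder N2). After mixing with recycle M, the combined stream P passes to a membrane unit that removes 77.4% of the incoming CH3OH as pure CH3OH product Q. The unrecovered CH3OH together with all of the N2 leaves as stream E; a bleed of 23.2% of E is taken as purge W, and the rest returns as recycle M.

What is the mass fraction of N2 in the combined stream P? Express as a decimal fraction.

N2 enters only via T and leaves only via the purge: 1600×0.294 = 0.232×(N2 in E), and the membrane unit passes all N2, so N2 in P = N2 in E = 2027.6 t/h.
CH3OH in P: m_A = 1600×0.706 + (1−0.232)·(1−0.774)·m_A, so m_A = 1129.6/0.8264 = 1366.8 t/h.
P = 1366.8 + 2027.6 = 3394.4 t/h.
N2 fraction in P = 2027.6/3394.4 = 0.597.

0.597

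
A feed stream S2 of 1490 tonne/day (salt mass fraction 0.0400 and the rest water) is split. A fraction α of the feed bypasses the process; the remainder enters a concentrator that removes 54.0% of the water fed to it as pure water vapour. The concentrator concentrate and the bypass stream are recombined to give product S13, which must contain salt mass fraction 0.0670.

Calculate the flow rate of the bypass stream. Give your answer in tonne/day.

331.7 tonne/day

All 1490×0.040 = 59.6 tonne/day of salt reaches S13, so S13 = 59.6/0.067 = 889.55 tonne/day and vapour = 600.45 tonne/day.
The evaporator receives (1−α)·1490 of feed at 0.960 water and removes 0.540 of that water:
0.540×0.960×(1−α)×1490 = 600.45
(1−α) = 600.45/772.42 = 0.7774;  α = 0.2226.
Bypass flow = 0.2226×1490 = 331.73 tonne/day.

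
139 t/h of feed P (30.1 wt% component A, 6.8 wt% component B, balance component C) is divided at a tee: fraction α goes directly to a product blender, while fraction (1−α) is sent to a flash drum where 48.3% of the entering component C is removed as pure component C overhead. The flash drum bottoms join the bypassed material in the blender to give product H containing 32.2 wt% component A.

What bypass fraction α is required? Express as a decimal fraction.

0.786

All 139×0.301 = 41.839 t/h of component A reaches H, so H = 41.839/0.322 = 129.93 t/h and vapour = 9.0652 t/h.
The evaporator receives (1−α)·139 of feed at 0.631 component C and removes 0.483 of that component C:
0.483×0.631×(1−α)×139 = 9.0652
(1−α) = 9.0652/42.363 = 0.2140;  α = 0.7860.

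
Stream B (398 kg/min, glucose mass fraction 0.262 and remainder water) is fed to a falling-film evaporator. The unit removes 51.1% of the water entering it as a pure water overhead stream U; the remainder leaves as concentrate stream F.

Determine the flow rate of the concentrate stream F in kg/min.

water entering = 398×0.738 = 293.72 kg/min; overhead removed = 0.511×293.72 = 150.09 kg/min.
Concentrate = 398 − 150.09 = 247.91 kg/min.

247.9 kg/min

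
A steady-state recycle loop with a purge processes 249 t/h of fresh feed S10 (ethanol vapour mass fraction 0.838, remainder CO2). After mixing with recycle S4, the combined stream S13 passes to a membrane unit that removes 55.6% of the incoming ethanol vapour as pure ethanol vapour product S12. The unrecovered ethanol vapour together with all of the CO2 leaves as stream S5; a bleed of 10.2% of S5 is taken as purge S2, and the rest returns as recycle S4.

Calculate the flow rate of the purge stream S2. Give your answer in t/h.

56.05 t/h

CO2 enters only via S10 and leaves only via the purge: 249×0.162 = 0.102×(CO2 in S5), and the membrane unit passes all CO2, so CO2 in S13 = CO2 in S5 = 395.47 t/h.
ethanol vapour in S13: m_A = 249×0.838 + (1−0.102)·(1−0.556)·m_A, so m_A = 208.66/0.6013 = 347.03 t/h.
S5 = (1−0.556)×347.03 + 395.47 = 549.55 t/h.
Purge S2 = 0.102×549.55 = 56.054 t/h.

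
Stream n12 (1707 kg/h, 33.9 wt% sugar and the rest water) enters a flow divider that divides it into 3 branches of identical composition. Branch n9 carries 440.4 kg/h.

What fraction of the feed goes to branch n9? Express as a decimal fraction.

0.258

Fraction to n9 = 440.4/1707 = 0.2580.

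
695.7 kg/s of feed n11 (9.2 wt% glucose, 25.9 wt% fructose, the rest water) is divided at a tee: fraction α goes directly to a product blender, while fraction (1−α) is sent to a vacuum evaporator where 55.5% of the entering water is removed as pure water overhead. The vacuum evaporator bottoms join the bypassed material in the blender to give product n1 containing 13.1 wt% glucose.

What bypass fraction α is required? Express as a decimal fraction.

0.173

All 695.7×0.092 = 64.004 kg/s of glucose reaches n1, so n1 = 64.004/0.131 = 488.58 kg/s and vapour = 207.12 kg/s.
The evaporator receives (1−α)·695.7 of feed at 0.649 water and removes 0.555 of that water:
0.555×0.649×(1−α)×695.7 = 207.12
(1−α) = 207.12/250.59 = 0.8265;  α = 0.1735.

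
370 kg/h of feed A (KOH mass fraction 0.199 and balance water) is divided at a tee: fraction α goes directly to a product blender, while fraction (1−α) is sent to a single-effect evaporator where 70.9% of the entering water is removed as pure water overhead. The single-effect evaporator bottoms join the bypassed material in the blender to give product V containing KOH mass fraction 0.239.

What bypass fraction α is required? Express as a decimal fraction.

All 370×0.199 = 73.63 kg/h of KOH reaches V, so V = 73.63/0.239 = 308.08 kg/h and vapour = 61.925 kg/h.
The evaporator receives (1−α)·370 of feed at 0.801 water and removes 0.709 of that water:
0.709×0.801×(1−α)×370 = 61.925
(1−α) = 61.925/210.13 = 0.2947;  α = 0.7053.

0.705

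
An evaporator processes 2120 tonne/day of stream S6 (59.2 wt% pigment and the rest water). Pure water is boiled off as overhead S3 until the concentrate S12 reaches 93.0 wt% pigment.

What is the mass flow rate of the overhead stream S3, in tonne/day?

pigment is conserved: 2120×0.592 = 1255 tonne/day all reports to the concentrate.
Concentrate = 1255/(target fraction) = 1349.5 tonne/day.
Overhead = 2120 − 1349.5 = 770.49 tonne/day.

770.5 tonne/day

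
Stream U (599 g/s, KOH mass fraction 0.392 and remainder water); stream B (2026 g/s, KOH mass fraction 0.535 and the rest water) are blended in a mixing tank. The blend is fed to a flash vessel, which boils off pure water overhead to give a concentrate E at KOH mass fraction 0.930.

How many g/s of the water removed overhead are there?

1207 g/s

KOH entering = 599×0.392 + 2026×0.535 = 1318.7 g/s.
All KOH reports to E, so E = 1318.7/0.930 = 1418 g/s.
Total feed = 2625 g/s; overhead = 2625 − 1418 = 1207 g/s.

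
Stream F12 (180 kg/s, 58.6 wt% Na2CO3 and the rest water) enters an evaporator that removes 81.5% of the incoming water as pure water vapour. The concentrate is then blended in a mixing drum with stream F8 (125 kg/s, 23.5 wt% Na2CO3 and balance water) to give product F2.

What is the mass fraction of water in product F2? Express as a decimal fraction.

0.448

Vapour removed = 0.815×0.414×180 = 60.734 kg/s; concentrate = 119.27 kg/s.
water reaching the mixer = 13.786 (from concentrate) + 125×0.765 = 109.41 kg/s.
Product flow = 119.27 + 125 = 244.27 kg/s; water fraction = 0.448.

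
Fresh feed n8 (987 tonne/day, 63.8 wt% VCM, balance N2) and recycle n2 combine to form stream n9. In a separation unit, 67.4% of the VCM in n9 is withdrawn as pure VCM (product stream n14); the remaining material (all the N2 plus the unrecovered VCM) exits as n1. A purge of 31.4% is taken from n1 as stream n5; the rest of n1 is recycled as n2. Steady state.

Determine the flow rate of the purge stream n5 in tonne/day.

N2 enters only via n8 and leaves only via the purge: 987×0.362 = 0.314×(N2 in n1), and the separation unit passes all N2, so N2 in n9 = N2 in n1 = 1137.9 tonne/day.
VCM in n9: m_A = 987×0.638 + (1−0.314)·(1−0.674)·m_A, so m_A = 629.71/0.7764 = 811.1 tonne/day.
n1 = (1−0.674)×811.1 + 1137.9 = 1402.3 tonne/day.
Purge n5 = 0.314×1402.3 = 440.32 tonne/day.

440.3 tonne/day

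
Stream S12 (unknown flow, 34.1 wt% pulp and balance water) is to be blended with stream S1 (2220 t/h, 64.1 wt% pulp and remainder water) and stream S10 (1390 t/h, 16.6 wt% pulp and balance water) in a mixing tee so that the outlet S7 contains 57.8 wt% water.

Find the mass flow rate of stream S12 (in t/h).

1609 t/h

Let S12 be the unknown flow. Total out = 3610 + S12.
water balance: 1956.2 + 0.659·S12 = 0.578·(3610 + S12)
(0.659 − 0.578)·S12 = 0.578×3610 − 1956.2 = 130.34
S12 = 130.34 / 0.081 = 1609.1 t/h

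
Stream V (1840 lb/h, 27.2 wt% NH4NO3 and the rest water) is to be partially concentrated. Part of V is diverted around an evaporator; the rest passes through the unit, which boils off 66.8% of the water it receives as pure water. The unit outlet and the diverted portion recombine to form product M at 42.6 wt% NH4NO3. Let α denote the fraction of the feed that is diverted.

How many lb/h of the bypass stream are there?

All 1840×0.272 = 500.48 lb/h of NH4NO3 reaches M, so M = 500.48/0.426 = 1174.8 lb/h and vapour = 665.16 lb/h.
The evaporator receives (1−α)·1840 of feed at 0.728 water and removes 0.668 of that water:
0.668×0.728×(1−α)×1840 = 665.16
(1−α) = 665.16/894.8 = 0.7434;  α = 0.2566.
Bypass flow = 0.2566×1840 = 472.2 lb/h.

472.2 lb/h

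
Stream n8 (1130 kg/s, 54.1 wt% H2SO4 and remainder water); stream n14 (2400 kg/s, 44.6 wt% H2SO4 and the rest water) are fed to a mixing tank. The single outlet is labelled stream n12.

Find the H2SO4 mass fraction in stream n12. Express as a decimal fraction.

Total flow out = 1130 + 2400 = 3530 kg/s.
H2SO4 in = 1130×0.541 + 2400×0.446 = 1681.7 kg/s.
H2SO4 mass fraction in n12 = 1681.7/3530 = 0.476.

0.476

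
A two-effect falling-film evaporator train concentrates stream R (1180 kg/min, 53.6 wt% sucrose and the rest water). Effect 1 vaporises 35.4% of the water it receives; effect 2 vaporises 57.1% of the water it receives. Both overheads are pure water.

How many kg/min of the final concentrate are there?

water in feed = 1180×0.464 = 547.52 kg/min.
After stage 1: water left = (1−0.354)×547.52 = 353.7; stream total = 986.18 kg/min.
After stage 2: water left = (1−0.571)×353.7 = 151.74; final concentrate = 784.22 kg/min.

784.2 kg/min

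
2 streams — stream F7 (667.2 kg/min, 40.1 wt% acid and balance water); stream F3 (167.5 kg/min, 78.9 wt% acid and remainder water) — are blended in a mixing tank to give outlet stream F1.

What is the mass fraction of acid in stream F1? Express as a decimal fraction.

Total flow out = 667.2 + 167.5 = 834.7 kg/min.
acid in = 667.2×0.401 + 167.5×0.789 = 399.7 kg/min.
acid mass fraction in F1 = 399.7/834.7 = 0.4789.

0.4789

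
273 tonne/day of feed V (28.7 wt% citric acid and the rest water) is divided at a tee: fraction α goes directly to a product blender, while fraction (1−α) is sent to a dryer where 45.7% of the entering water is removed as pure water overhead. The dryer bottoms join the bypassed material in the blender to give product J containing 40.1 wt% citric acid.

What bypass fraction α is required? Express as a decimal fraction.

All 273×0.287 = 78.351 tonne/day of citric acid reaches J, so J = 78.351/0.401 = 195.39 tonne/day and vapour = 77.611 tonne/day.
The evaporator receives (1−α)·273 of feed at 0.713 water and removes 0.457 of that water:
0.457×0.713×(1−α)×273 = 77.611
(1−α) = 77.611/88.955 = 0.8725;  α = 0.1275.

0.128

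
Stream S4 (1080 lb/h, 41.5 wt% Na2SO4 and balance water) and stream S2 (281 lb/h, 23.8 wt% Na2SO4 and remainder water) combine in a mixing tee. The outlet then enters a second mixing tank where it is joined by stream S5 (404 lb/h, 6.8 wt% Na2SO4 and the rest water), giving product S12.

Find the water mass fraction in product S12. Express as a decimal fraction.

0.693

Overall, product flow = 1765 lb/h.
water in = 1080×0.585 + 281×0.762 + 404×0.932 = 1222.5 lb/h.
water fraction in S12 = 0.693.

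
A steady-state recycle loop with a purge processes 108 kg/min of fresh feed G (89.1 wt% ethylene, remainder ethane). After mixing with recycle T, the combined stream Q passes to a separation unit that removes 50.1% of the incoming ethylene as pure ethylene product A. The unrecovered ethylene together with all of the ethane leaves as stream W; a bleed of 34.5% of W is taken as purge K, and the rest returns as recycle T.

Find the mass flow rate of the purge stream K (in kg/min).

ethane enters only via G and leaves only via the purge: 108×0.109 = 0.345×(ethane in W), and the separation unit passes all ethane, so ethane in Q = ethane in W = 34.122 kg/min.
ethylene in Q: m_A = 108×0.891 + (1−0.345)·(1−0.501)·m_A, so m_A = 96.228/0.6732 = 142.95 kg/min.
W = (1−0.501)×142.95 + 34.122 = 105.45 kg/min.
Purge K = 0.345×105.45 = 36.382 kg/min.

36.38 kg/min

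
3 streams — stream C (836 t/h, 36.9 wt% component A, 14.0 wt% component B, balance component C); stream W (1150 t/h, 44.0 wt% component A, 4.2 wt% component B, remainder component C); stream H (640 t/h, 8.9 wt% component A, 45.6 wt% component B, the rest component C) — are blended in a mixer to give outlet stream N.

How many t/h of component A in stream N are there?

component A out = component A in = 836×0.369 + 1150×0.440 + 640×0.089 = 871.44 t/h.

871.4 t/h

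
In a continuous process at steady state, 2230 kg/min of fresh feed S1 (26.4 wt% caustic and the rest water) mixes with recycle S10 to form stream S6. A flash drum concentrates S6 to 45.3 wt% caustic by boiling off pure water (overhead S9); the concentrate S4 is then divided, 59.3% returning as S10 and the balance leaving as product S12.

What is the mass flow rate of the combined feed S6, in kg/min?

4124 kg/min

Overall caustic balance (none leaves overhead): caustic in fresh feed = caustic in product, i.e. 2230×0.264 = (1−0.593)·S4·0.453.
S4 = 588.72/(0.453×0.407) = 3193.1 kg/min.
Recycle S10 = 0.593×3193.1 = 1893.5 kg/min.
Combined feed S6 = 2230 + 1893.5 = 4123.5 kg/min.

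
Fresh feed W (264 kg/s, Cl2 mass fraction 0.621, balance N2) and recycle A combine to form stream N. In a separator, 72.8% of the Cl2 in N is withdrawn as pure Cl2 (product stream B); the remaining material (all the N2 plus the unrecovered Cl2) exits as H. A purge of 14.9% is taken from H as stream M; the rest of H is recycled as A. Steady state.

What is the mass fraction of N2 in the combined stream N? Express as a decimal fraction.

N2 enters only via W and leaves only via the purge: 264×0.379 = 0.149×(N2 in H), and the separator passes all N2, so N2 in N = N2 in H = 671.52 kg/s.
Cl2 in N: m_A = 264×0.621 + (1−0.149)·(1−0.728)·m_A, so m_A = 163.94/0.7685 = 213.32 kg/s.
N = 213.32 + 671.52 = 884.84 kg/s.
N2 fraction in N = 671.52/884.84 = 0.759.

0.759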